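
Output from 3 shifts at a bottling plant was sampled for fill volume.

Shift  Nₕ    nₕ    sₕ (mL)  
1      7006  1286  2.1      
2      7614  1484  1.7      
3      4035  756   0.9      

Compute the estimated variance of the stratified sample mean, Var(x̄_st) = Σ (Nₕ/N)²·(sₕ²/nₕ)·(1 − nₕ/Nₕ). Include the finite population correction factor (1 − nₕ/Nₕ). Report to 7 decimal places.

N = 18655; Wₕ = Nₕ/N.
shift 1: (7006/18655)²·2.1²/1286·(1 − 1286/7006) = 0.0003948874
shift 2: (7614/18655)²·1.7²/1484·(1 − 1484/7614) = 0.0002611841
shift 3: (4035/18655)²·0.9²/756·(1 − 756/4035) = 0.0000407341
Sum = 0.0006968056 → 0.0006968.

0.0006968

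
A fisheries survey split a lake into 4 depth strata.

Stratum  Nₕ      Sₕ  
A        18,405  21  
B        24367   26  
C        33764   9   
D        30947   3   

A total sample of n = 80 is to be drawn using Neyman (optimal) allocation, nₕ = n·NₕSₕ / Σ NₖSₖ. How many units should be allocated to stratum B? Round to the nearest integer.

A: NₕSₕ = 18405·21 = 386505
B: NₕSₕ = 24367·26 = 633542
C: NₕSₕ = 33764·9 = 303876
D: NₕSₕ = 30947·3 = 92841
Σ NₕSₕ = 1416764.
n_B = 80·633542/1416764 = 35.774... → 36.

36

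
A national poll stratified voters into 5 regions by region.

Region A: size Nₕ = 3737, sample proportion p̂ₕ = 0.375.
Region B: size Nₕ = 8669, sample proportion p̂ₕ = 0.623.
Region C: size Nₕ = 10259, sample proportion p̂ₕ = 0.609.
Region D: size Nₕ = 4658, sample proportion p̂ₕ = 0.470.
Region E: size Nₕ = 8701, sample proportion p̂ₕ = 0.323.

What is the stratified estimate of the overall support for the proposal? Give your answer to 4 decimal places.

0.5010

Wₕ = Nₕ/N with N = 36024: 0.1037, 0.2406, 0.2848, 0.1293, 0.2415.
p̂_st = 0.1037·0.375 + 0.2406·0.623 + 0.2848·0.609 + 0.1293·0.470 + 0.2415·0.323 ≈ 0.501043... → 0.5010.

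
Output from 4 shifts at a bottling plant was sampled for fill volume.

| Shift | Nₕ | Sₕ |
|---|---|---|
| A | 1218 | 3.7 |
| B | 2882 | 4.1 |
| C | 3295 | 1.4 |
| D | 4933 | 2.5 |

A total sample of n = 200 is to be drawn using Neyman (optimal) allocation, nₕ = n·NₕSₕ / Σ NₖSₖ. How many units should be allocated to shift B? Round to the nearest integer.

71

Σ NₕSₕ = 1218·3.7 + 2882·4.1 + 3295·1.4 + 4933·2.5 = 33268.3.
Share for B: 11816.2/33268.3 = 0.35518.
n_B = 200 × 0.35518 = 71.036... → 71.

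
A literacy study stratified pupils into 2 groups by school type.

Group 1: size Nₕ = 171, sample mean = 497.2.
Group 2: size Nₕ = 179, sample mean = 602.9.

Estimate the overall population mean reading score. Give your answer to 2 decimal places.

551.26

N = 171 + 179 = 350.
Weight each subgroup mean by Nₕ/N and sum.
Σ Nₕx̄ₕ = 171·497.2 + 179·602.9 = 85021.2 + 107919.1 = 192940.3.
Divide by N: 192940.3 / 350 = 551.258 → 551.26.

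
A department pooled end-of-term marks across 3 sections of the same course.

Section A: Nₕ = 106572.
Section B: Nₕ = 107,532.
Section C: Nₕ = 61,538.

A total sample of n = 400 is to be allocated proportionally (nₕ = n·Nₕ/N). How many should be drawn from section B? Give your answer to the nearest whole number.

Share of section B = 107532/275642 = 0.39011.
Allocate 400 × 0.39011 = 156.046... → 156.

156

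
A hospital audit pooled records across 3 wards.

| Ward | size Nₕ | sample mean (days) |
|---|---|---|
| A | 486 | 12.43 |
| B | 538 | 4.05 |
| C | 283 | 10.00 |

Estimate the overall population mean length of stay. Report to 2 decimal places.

8.45

N = 1307; weights Wₕ = Nₕ/N = (0.3718, 0.4116, 0.2165).
x̄_st = Σ Wₕ·x̄ₕ = 0.3718·12.43 + 0.4116·4.05 + 0.2165·10.00 ≈ 8.4544...
→ 8.45.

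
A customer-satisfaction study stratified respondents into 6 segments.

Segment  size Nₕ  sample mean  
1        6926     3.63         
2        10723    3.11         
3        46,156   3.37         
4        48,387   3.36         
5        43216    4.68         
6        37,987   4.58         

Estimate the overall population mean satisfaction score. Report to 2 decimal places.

N = 193395; weights Wₕ = Nₕ/N = (0.0358, 0.0554, 0.2387, 0.2502, 0.2235, 0.1964).
x̄_st = Σ Wₕ·x̄ₕ = 0.0358·3.63 + 0.0554·3.11 + 0.2387·3.37 + 0.2502·3.36 + 0.2235·4.68 + 0.1964·4.58 ≈ 3.8928...
→ 3.89.

3.89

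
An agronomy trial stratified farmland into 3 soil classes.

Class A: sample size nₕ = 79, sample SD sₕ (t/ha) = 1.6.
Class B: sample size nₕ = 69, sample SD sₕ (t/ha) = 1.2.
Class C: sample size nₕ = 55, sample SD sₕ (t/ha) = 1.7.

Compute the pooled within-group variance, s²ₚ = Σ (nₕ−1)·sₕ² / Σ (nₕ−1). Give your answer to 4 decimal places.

2.2683

Degrees of freedom: 78 + 68 + 54 = 200.
Σ(nₕ−1)sₕ² = 78·2.56 + 68·1.44 + 54·2.89 = 453.66.
s²ₚ = 453.66 / 200 = 2.2683 → 2.2683.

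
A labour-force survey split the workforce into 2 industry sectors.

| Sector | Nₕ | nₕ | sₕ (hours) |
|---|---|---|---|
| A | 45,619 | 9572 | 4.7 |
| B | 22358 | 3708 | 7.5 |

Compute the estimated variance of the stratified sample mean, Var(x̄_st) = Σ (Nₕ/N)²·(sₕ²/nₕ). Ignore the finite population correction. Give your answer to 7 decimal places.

0.0026804

N = 67977. Term for each stratum: Wₕ²sₕ²/nₕ.
Var(x̄_st) = 0.0010393470 + 0.0016410610 = 0.0026804080 → 0.0026804.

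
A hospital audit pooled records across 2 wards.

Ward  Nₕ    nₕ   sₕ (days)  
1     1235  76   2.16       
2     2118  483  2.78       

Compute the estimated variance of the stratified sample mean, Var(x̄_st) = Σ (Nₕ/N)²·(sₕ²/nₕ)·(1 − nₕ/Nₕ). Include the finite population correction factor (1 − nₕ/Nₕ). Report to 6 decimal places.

0.012744

N = 3353; Wₕ = Nₕ/N.
ward 1: (1235/3353)²·2.16²/76·(1 − 76/1235) = 0.007815868
ward 2: (2118/3353)²·2.78²/483·(1 − 483/2118) = 0.004928549
Sum = 0.012744417 → 0.012744.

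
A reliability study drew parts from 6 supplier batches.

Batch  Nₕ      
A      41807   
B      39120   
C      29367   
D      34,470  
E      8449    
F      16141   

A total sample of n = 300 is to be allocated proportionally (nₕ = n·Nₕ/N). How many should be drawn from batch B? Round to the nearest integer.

69

N = 41807 + 39120 + 29367 + 34470 + 8449 + 16141 = 169354.
n_B = 300·39120/169354 = 69.299... → 69.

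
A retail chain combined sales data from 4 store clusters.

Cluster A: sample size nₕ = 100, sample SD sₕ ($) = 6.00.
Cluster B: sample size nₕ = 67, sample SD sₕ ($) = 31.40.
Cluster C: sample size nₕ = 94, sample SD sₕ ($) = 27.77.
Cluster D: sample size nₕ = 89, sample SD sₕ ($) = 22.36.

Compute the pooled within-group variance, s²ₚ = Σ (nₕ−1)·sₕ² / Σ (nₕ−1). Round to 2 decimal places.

532.81

Degrees of freedom: 99 + 66 + 93 + 88 = 346.
Σ(nₕ−1)sₕ² = 99·36 + 66·985.96 + 93·771.1729 + 88·499.9696 = 184353.7645.
s²ₚ = 184353.7645 / 346 = 532.8143... → 532.81.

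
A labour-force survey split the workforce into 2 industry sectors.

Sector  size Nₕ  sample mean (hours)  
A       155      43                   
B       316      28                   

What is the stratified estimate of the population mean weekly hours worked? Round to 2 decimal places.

N = 471; weights Wₕ = Nₕ/N = (0.3291, 0.6709).
x̄_st = Σ Wₕ·x̄ₕ = 0.3291·43 + 0.6709·28 ≈ 32.9363...
→ 32.94.

32.94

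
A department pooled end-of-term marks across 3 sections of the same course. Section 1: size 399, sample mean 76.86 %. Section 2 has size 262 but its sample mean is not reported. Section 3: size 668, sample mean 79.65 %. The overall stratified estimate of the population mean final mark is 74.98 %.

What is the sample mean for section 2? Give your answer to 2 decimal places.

N = 399 + 262 + 668 = 1329.
Overall total = μ·N = 74.98·1329 = 99648.42.
Subtract the known strata: 399·76.86 + 668·79.65 = 83873.34.
Remaining total for section 2: 99648.42 − 83873.34 = 15775.08.
Divide by its size: 15775.08 / 262 = 60.2102... → 60.21.

60.21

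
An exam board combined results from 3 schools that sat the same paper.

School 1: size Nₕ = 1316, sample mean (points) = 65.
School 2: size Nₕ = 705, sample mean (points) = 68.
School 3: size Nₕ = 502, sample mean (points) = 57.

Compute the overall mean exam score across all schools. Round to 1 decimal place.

x̄_st = (Σ Nₕx̄ₕ) / (Σ Nₕ) = (1316·65 + 705·68 + 502·57) / 2523
= 162094 / 2523 = 64.247... → 64.2.

64.2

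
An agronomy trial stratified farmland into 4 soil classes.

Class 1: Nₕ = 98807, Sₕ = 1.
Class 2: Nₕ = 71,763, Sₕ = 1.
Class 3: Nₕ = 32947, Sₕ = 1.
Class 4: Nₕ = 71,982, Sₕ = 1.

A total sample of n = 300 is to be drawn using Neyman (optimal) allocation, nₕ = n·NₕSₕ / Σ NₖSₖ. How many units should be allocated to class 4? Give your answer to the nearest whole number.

78

Σ NₕSₕ = 98807·1 + 71763·1 + 32947·1 + 71982·1 = 275499.
Share for 4: 71982/275499 = 0.26128.
n_4 = 300 × 0.26128 = 78.384... → 78.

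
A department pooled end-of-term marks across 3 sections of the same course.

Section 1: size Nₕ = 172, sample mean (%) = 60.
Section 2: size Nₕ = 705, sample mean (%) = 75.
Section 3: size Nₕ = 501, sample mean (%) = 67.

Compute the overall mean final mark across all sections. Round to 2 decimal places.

70.22

x̄_st = (Σ Nₕx̄ₕ) / (Σ Nₕ) = (172·60 + 705·75 + 501·67) / 1378
= 96762 / 1378 = 70.2192... → 70.22.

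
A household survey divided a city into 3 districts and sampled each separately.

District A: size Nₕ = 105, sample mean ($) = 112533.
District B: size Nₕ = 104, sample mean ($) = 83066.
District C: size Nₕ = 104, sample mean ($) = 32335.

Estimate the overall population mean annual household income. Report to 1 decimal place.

N = 105 + 104 + 104 = 313.
Weight each subgroup mean by Nₕ/N and sum.
Σ Nₕx̄ₕ = 105·112533 + 104·83066 + 104·32335 = 11815965 + 8638864 + 3362840 = 23817669.
Divide by N: 23817669 / 313 = 76094.789... → 76094.8.

76094.8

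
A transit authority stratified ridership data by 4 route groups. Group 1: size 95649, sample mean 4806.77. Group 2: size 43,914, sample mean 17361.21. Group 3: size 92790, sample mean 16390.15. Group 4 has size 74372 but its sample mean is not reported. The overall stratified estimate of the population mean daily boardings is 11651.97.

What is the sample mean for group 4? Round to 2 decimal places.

11172.83

N = 95649 + 43914 + 92790 + 74372 = 306725.
Overall total = μ·N = 11651.97·306725 = 3573950498.25.
Subtract the known strata: 95649·4806.77 + 43914·17361.21 + 92790·16390.15 = 2743004938.17.
Remaining total for group 4: 3573950498.25 − 2743004938.17 = 830945560.08.
Divide by its size: 830945560.08 / 74372 = 11172.8279... → 11172.83.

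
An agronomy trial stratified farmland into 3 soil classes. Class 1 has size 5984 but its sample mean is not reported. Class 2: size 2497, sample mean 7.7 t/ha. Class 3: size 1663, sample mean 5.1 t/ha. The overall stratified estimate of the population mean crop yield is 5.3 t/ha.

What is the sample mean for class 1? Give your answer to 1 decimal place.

4.4

Σ Nₕx̄ₕ = N·μ, so 5984·x̄_1 = 10144·5.3 − (2497·7.7 + 1663·5.1).
= 53763.2 − 27708.2 = 26055.
x̄_1 = 26055 / 5984 = 4.354... → 4.4.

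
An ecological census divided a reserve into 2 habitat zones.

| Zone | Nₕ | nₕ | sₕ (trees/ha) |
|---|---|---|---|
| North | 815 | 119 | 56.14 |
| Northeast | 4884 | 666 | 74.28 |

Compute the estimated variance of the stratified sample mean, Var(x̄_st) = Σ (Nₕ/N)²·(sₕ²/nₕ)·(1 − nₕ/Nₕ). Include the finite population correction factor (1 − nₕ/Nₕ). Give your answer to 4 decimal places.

5.7173

N = 5699; Wₕ = Nₕ/N.
zone North: (815/5699)²·56.14²/119·(1 − 119/815) = 0.4625593
zone Northeast: (4884/5699)²·74.28²/666·(1 − 666/4884) = 5.2547793
Sum = 5.7173385 → 5.7173.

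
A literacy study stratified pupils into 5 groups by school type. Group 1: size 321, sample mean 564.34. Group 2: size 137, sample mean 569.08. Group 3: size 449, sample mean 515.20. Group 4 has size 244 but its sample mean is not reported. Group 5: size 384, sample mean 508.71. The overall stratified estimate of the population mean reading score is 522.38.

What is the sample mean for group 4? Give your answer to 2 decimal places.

475.68

N = 321 + 137 + 449 + 244 + 384 = 1535.
Overall total = μ·N = 522.38·1535 = 801853.3.
Subtract the known strata: 321·564.34 + 137·569.08 + 449·515.20 + 384·508.71 = 685786.54.
Remaining total for group 4: 801853.3 − 685786.54 = 116066.76.
Divide by its size: 116066.76 / 244 = 475.6834... → 475.68.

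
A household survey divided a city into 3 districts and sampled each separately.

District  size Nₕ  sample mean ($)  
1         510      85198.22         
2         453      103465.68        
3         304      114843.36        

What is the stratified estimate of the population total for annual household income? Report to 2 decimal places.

125233426.68

1: 510·85198.22 = 43451092.2
2: 453·103465.68 = 46869953.04
3: 304·114843.36 = 34912381.44
τ̂ = Σ Nₕx̄ₕ = 125233426.68.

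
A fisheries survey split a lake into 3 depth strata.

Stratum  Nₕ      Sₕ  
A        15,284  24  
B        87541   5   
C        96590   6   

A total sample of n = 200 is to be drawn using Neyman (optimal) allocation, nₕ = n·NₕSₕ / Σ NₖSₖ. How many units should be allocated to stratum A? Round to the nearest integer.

Σ NₕSₕ = 15284·24 + 87541·5 + 96590·6 = 1384061.
Share for A: 366816/1384061 = 0.26503.
n_A = 200 × 0.26503 = 53.006... → 53.

53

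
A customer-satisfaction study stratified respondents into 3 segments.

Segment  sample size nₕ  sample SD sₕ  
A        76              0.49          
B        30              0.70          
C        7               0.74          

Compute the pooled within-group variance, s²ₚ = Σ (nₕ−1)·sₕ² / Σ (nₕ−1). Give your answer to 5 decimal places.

Degrees of freedom: 75 + 29 + 6 = 110.
Σ(nₕ−1)sₕ² = 75·0.2401 + 29·0.49 + 6·0.5476 = 35.5031.
s²ₚ = 35.5031 / 110 = 0.3227555... → 0.32276.

0.32276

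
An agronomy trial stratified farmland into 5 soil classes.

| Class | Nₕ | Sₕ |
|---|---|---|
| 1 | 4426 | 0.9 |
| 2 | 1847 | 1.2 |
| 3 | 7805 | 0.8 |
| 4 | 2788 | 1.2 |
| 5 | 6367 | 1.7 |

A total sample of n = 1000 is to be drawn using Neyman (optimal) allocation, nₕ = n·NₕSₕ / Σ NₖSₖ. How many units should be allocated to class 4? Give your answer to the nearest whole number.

126

1: NₕSₕ = 4426·0.9 = 3983.4
2: NₕSₕ = 1847·1.2 = 2216.4
3: NₕSₕ = 7805·0.8 = 6244
4: NₕSₕ = 2788·1.2 = 3345.6
5: NₕSₕ = 6367·1.7 = 10823.9
Σ NₕSₕ = 26613.3.
n_4 = 1000·3345.6/26613.3 = 125.712... → 126.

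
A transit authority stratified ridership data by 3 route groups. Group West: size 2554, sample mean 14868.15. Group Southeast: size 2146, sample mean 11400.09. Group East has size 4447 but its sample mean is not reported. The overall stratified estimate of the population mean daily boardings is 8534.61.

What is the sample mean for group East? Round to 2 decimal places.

Σ Nₕx̄ₕ = N·μ, so 4447·x̄_East = 9147·8534.61 − (2554·14868.15 + 2146·11400.09).
= 78066077.67 − 62437848.24 = 15628229.43.
x̄_East = 15628229.43 / 4447 = 3514.3309... → 3514.33.

3514.33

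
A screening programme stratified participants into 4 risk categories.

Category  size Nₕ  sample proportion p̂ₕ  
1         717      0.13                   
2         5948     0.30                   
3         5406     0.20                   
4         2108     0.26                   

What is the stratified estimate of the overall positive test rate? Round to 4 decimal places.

Wₕ = Nₕ/N with N = 14179: 0.0506, 0.4195, 0.3813, 0.1487.
p̂_st = 0.0506·0.13 + 0.4195·0.30 + 0.3813·0.20 + 0.1487·0.26 ≈ 0.247330... → 0.2473.

0.2473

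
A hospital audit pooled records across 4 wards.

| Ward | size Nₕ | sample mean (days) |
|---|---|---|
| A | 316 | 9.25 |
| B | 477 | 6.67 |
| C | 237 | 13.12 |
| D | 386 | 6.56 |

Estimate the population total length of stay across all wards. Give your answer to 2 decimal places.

11746.19

A: 316·9.25 = 2923
B: 477·6.67 = 3181.59
C: 237·13.12 = 3109.44
D: 386·6.56 = 2532.16
τ̂ = Σ Nₕx̄ₕ = 11746.19.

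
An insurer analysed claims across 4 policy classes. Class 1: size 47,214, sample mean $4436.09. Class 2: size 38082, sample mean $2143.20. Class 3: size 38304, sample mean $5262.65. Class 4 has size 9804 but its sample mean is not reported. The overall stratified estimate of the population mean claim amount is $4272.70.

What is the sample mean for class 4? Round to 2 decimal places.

N = 47214 + 38082 + 38304 + 9804 = 133404.
Overall total = μ·N = 4272.70·133404 = 569995270.8.
Subtract the known strata: 47214·4436.09 + 38082·2143.20 + 38304·5262.65 = 492643441.26.
Remaining total for class 4: 569995270.8 − 492643441.26 = 77351829.54.
Divide by its size: 77351829.54 / 9804 = 7889.8235... → 7889.82.

7889.82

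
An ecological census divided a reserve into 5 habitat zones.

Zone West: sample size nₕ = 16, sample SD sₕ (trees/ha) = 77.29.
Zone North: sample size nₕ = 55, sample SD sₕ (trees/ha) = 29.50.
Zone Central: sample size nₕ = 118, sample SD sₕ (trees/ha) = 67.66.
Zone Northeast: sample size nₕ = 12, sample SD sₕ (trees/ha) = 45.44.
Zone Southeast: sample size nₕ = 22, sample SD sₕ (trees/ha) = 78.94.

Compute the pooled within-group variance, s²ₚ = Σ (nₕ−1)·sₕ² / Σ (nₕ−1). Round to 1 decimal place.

3788.0

Degrees of freedom: 15 + 54 + 117 + 11 + 21 = 218.
Σ(nₕ−1)sₕ² = 15·5973.7441 + 54·870.25 + 117·4577.8756 + 11·2064.7936 + 21·6231.5236 = 825785.8319.
s²ₚ = 825785.8319 / 218 = 3788.008... → 3788.0.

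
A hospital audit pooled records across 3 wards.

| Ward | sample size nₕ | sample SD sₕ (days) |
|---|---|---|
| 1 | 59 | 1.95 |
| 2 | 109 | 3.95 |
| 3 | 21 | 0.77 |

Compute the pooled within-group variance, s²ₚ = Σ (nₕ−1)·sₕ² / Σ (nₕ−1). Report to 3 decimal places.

Degrees of freedom: 58 + 108 + 20 = 186.
Σ(nₕ−1)sₕ² = 58·3.8025 + 108·15.6025 + 20·0.5929 = 1917.473.
s²ₚ = 1917.473 / 186 = 10.30899... → 10.309.

10.309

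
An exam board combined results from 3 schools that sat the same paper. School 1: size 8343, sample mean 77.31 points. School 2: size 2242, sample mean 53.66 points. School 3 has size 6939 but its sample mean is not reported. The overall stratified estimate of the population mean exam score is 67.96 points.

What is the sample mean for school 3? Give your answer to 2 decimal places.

61.34

N = 8343 + 2242 + 6939 = 17524.
Overall total = μ·N = 67.96·17524 = 1190931.04.
Subtract the known strata: 8343·77.31 + 2242·53.66 = 765303.05.
Remaining total for school 3: 1190931.04 − 765303.05 = 425627.99.
Divide by its size: 425627.99 / 6939 = 61.3385... → 61.34.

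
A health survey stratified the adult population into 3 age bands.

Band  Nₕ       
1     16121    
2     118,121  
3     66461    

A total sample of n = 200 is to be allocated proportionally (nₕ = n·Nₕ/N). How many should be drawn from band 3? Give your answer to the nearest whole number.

Share of band 3 = 66461/200703 = 0.33114.
Allocate 200 × 0.33114 = 66.228... → 66.

66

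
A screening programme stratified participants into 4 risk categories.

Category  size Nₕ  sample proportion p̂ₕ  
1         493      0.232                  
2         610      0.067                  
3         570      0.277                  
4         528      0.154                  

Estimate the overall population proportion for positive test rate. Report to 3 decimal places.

Wₕ = Nₕ/N with N = 2201: 0.2240, 0.2771, 0.2590, 0.2399.
p̂_st = 0.2240·0.232 + 0.2771·0.067 + 0.2590·0.277 + 0.2399·0.154 ≈ 0.17921... → 0.179.

0.179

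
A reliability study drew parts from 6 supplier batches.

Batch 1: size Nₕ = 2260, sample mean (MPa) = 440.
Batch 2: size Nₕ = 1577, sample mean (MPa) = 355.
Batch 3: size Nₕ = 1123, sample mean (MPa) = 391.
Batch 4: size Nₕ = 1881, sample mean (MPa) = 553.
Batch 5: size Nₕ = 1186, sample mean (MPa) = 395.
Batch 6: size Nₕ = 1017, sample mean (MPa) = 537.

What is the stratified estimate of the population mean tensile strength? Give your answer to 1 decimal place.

447.6

N = 9044; weights Wₕ = Nₕ/N = (0.2499, 0.1744, 0.1242, 0.2080, 0.1311, 0.1125).
x̄_st = Σ Wₕ·x̄ₕ = 0.2499·440 + 0.1744·355 + 0.1242·391 + 0.2080·553 + 0.1311·395 + 0.1125·537 ≈ 447.603...
→ 447.6.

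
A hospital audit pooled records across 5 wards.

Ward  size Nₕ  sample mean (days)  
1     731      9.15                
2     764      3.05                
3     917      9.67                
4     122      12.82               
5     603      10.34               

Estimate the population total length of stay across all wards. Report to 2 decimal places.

25685.30

Population total = Σ Nₕ·x̄ₕ (each stratum's size times its mean).
731·9.15 + 764·3.05 + 917·9.67 + 122·12.82 + 603·10.34 = 6688.65 + 2330.2 + 8867.39 + 1564.04 + 6235.02 = 25685.30.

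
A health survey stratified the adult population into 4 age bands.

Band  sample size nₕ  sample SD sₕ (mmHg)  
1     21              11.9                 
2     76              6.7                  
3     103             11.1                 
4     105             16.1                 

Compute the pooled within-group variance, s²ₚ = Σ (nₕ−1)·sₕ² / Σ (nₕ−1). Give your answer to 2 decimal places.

151.91

1: (21−1)·11.9² = 20·141.61 = 2832.2
2: (76−1)·6.7² = 75·44.89 = 3366.75
3: (103−1)·11.1² = 102·123.21 = 12567.42
4: (105−1)·16.1² = 104·259.21 = 26957.84
Numerator = 45724.21; denominator = Σ(nₕ−1) = 301.
s²ₚ = 45724.21/301 = 151.9077... → 151.91.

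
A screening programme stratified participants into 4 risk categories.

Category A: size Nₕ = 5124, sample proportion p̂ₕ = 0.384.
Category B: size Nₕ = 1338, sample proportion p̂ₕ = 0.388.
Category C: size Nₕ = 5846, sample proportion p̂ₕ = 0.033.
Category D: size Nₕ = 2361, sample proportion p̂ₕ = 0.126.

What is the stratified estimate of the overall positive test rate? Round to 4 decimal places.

Wₕ = Nₕ/N with N = 14669: 0.3493, 0.0912, 0.3985, 0.1610.
p̂_st = 0.3493·0.384 + 0.0912·0.388 + 0.3985·0.033 + 0.1610·0.126 ≈ 0.202956... → 0.2030.

0.2030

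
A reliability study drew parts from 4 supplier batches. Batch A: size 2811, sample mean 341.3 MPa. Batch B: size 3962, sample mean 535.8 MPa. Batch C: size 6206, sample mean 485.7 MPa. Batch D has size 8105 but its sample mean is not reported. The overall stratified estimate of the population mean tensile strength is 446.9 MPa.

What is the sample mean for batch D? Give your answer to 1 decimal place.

410.4

N = 2811 + 3962 + 6206 + 8105 = 21084.
Overall total = μ·N = 446.9·21084 = 9422439.6.
Subtract the known strata: 2811·341.3 + 3962·535.8 + 6206·485.7 = 6096488.1.
Remaining total for batch D: 9422439.6 − 6096488.1 = 3325951.5.
Divide by its size: 3325951.5 / 8105 = 410.358... → 410.4.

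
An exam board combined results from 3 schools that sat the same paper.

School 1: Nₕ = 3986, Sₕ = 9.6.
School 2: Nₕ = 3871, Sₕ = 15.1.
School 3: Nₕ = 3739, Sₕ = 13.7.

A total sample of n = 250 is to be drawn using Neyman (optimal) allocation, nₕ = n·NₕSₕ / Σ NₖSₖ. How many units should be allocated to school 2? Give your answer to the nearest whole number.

99

1: NₕSₕ = 3986·9.6 = 38265.6
2: NₕSₕ = 3871·15.1 = 58452.1
3: NₕSₕ = 3739·13.7 = 51224.3
Σ NₕSₕ = 147942.
n_2 = 250·58452.1/147942 = 98.775... → 99.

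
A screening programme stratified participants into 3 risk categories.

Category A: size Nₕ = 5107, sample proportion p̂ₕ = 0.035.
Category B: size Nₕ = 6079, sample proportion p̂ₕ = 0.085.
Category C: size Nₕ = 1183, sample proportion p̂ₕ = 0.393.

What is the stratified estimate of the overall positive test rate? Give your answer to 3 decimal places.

0.094

Wₕ = Nₕ/N with N = 12369: 0.4129, 0.4915, 0.0956.
p̂_st = 0.4129·0.035 + 0.4915·0.085 + 0.0956·0.393 ≈ 0.09381... → 0.094.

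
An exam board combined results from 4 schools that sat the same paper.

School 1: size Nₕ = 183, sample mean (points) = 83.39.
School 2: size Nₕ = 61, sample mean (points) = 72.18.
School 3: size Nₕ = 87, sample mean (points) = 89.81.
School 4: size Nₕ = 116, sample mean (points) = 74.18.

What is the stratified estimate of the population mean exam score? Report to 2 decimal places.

80.72

N = 447; weights Wₕ = Nₕ/N = (0.4094, 0.1365, 0.1946, 0.2595).
x̄_st = Σ Wₕ·x̄ₕ = 0.4094·83.39 + 0.1365·72.18 + 0.1946·89.81 + 0.2595·74.18 ≈ 80.7197...
→ 80.72.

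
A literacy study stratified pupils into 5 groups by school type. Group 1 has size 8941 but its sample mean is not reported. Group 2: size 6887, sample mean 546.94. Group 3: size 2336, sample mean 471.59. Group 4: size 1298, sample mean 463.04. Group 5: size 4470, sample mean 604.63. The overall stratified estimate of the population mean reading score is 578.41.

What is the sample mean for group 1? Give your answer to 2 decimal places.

634.20

Σ Nₕx̄ₕ = N·μ, so 8941·x̄_1 = 23932·578.41 − (6887·546.94 + 2336·471.59 + 1298·463.04 + 4470·604.63).
= 13842508.12 − 8172132.04 = 5670376.08.
x̄_1 = 5670376.08 / 8941 = 634.1993... → 634.20.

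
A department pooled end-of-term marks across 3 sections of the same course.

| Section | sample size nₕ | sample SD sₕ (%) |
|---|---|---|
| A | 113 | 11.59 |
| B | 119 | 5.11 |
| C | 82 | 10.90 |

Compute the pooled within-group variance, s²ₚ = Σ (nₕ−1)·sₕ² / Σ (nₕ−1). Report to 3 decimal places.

89.227

A: (113−1)·11.59² = 112·134.3281 = 15044.7472
B: (119−1)·5.11² = 118·26.1121 = 3081.2278
C: (82−1)·10.90² = 81·118.81 = 9623.61
Numerator = 27749.585; denominator = Σ(nₕ−1) = 311.
s²ₚ = 27749.585/311 = 89.22696... → 89.227.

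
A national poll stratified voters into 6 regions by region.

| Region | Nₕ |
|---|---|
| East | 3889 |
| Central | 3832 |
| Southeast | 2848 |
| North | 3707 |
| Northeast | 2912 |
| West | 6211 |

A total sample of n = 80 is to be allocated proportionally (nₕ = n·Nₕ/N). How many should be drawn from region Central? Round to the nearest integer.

13

N = 3889 + 3832 + 2848 + 3707 + 2912 + 6211 = 23399.
n_Central = 80·3832/23399 = 13.101... → 13.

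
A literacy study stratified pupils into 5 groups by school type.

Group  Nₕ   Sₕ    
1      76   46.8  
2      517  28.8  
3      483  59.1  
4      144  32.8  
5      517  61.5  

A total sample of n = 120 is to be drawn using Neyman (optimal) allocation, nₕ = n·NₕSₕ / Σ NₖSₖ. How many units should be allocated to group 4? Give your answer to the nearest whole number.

7

Σ NₕSₕ = 76·46.8 + 517·28.8 + 483·59.1 + 144·32.8 + 517·61.5 = 83510.4.
Share for 4: 4723.2/83510.4 = 0.05656.
n_4 = 120 × 0.05656 = 6.787... → 7.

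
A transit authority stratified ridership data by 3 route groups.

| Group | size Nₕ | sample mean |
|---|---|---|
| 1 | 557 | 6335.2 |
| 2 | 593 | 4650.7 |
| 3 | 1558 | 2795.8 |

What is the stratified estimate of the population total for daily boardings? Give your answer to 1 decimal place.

1: 557·6335.2 = 3528706.4
2: 593·4650.7 = 2757865.1
3: 1558·2795.8 = 4355856.4
τ̂ = Σ Nₕx̄ₕ = 10642427.9.

10642427.9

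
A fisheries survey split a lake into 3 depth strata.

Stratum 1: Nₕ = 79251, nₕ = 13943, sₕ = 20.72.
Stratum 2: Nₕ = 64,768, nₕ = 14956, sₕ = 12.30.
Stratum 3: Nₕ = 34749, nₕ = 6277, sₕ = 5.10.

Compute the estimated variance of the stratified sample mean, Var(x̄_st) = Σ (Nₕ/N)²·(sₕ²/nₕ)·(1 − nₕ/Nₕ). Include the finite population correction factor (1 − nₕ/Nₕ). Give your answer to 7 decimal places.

N = 178768; Wₕ = Nₕ/N.
stratum 1: (79251/178768)²·20.72²/13943·(1 − 13943/79251) = 0.0049867184
stratum 2: (64768/178768)²·12.30²/14956·(1 − 14956/64768) = 0.0010211973
stratum 3: (34749/178768)²·5.10²/6277·(1 − 6277/34749) = 0.0001282830
Sum = 0.0061361987 → 0.0061362.

0.0061362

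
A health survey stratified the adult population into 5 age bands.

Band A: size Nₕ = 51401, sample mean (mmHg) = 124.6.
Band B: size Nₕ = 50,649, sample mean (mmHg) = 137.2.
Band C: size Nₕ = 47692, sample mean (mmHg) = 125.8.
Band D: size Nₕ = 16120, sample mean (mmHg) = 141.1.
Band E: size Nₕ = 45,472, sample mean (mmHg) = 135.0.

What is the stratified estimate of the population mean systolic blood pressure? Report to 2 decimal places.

131.39

x̄_st = (Σ Nₕx̄ₕ) / (Σ Nₕ) = (51401·124.6 + 50649·137.2 + 47692·125.8 + 16120·141.1 + 45472·135.0) / 211334
= 27766513 / 211334 = 131.3869... → 131.39.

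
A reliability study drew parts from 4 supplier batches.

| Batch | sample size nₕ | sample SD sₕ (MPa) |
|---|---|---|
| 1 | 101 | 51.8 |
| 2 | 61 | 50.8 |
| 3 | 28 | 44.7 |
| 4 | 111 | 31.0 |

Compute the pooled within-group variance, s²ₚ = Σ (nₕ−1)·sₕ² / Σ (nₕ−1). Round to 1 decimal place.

1962.4

1: (101−1)·51.8² = 100·2683.24 = 268324
2: (61−1)·50.8² = 60·2580.64 = 154838.4
3: (28−1)·44.7² = 27·1998.09 = 53948.43
4: (111−1)·31.0² = 110·961 = 105710
Numerator = 582820.83; denominator = Σ(nₕ−1) = 297.
s²ₚ = 582820.83/297 = 1962.360... → 1962.4.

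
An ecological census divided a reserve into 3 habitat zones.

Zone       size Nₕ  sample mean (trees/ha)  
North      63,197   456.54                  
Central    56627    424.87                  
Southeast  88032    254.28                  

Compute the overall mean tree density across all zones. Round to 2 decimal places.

362.25

N = 207856; weights Wₕ = Nₕ/N = (0.3040, 0.2724, 0.4235).
x̄_st = Σ Wₕ·x̄ₕ = 0.3040·456.54 + 0.2724·424.87 + 0.4235·254.28 ≈ 362.2501...
→ 362.25.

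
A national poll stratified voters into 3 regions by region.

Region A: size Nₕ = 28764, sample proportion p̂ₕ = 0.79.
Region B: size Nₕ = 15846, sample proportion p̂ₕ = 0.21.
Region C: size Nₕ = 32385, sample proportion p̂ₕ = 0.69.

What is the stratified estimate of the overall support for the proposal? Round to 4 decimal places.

0.6286

Wₕ = Nₕ/N with N = 76995: 0.3736, 0.2058, 0.4206.
p̂_st = 0.3736·0.79 + 0.2058·0.21 + 0.4206·0.69 ≈ 0.628572... → 0.6286.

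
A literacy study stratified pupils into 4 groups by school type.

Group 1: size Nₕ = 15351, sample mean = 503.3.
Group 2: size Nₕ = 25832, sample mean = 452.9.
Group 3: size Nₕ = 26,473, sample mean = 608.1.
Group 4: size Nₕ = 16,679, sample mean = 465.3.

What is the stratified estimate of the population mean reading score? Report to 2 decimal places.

x̄_st = (Σ Nₕx̄ₕ) / (Σ Nₕ) = (15351·503.3 + 25832·452.9 + 26473·608.1 + 16679·465.3) / 84335
= 43284441.1 / 84335 = 513.2441... → 513.24.

513.24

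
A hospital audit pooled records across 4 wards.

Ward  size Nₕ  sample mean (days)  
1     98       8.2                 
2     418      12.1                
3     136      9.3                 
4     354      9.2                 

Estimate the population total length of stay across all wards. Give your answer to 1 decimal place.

10383.0

1: 98·8.2 = 803.6
2: 418·12.1 = 5057.8
3: 136·9.3 = 1264.8
4: 354·9.2 = 3256.8
τ̂ = Σ Nₕx̄ₕ = 10383.0.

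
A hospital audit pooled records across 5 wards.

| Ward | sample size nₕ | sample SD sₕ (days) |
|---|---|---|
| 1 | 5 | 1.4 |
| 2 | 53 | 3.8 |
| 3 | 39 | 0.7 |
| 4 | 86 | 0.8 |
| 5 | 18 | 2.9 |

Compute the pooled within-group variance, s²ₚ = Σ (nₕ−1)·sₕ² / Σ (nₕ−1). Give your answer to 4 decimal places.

1: (5−1)·1.4² = 4·1.96 = 7.84
2: (53−1)·3.8² = 52·14.44 = 750.88
3: (39−1)·0.7² = 38·0.49 = 18.62
4: (86−1)·0.8² = 85·0.64 = 54.4
5: (18−1)·2.9² = 17·8.41 = 142.97
Numerator = 974.71; denominator = Σ(nₕ−1) = 196.
s²ₚ = 974.71/196 = 4.973010... → 4.9730.

4.9730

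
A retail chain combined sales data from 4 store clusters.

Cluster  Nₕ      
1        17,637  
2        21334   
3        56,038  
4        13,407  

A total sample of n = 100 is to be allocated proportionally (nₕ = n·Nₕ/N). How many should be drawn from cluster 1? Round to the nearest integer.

Share of cluster 1 = 17637/108416 = 0.16268.
Allocate 100 × 0.16268 = 16.268... → 16.

16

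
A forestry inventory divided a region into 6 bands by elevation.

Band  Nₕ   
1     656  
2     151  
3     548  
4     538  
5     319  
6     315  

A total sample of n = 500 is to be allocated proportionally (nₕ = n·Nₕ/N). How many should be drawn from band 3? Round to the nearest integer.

108

Share of band 3 = 548/2527 = 0.21686.
Allocate 500 × 0.21686 = 108.429... → 108.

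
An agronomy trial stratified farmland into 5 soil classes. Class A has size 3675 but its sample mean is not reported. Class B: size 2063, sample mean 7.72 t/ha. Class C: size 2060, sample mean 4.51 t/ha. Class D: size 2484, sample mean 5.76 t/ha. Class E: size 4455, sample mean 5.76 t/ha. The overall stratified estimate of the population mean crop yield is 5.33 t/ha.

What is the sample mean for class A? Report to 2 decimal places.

N = 3675 + 2063 + 2060 + 2484 + 4455 = 14737.
Overall total = μ·N = 5.33·14737 = 78548.21.
Subtract the known strata: 2063·7.72 + 2060·4.51 + 2484·5.76 + 4455·5.76 = 65185.6.
Remaining total for class A: 78548.21 − 65185.6 = 13362.61.
Divide by its size: 13362.61 / 3675 = 3.6361... → 3.64.

3.64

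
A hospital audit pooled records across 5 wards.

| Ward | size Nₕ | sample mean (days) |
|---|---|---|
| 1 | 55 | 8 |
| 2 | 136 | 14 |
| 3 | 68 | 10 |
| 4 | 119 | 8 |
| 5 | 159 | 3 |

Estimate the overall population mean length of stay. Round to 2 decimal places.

8.29

N = 537; weights Wₕ = Nₕ/N = (0.1024, 0.2533, 0.1266, 0.2216, 0.2961).
x̄_st = Σ Wₕ·x̄ₕ = 0.1024·8 + 0.2533·14 + 0.1266·10 + 0.2216·8 + 0.2961·3 ≈ 8.2924...
→ 8.29.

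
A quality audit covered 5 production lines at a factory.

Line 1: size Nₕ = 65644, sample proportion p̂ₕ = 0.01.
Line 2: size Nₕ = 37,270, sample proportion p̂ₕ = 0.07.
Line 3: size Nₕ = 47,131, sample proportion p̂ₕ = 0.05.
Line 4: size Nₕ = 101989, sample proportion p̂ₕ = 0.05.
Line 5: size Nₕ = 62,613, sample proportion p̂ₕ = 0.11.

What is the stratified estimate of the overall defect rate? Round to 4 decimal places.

Wₕ = Nₕ/N with N = 314647: 0.2086, 0.1185, 0.1498, 0.3241, 0.1990.
p̂_st = 0.2086·0.01 + 0.1185·0.07 + 0.1498·0.05 + 0.3241·0.05 + 0.1990·0.11 ≈ 0.055964... → 0.0560.

0.0560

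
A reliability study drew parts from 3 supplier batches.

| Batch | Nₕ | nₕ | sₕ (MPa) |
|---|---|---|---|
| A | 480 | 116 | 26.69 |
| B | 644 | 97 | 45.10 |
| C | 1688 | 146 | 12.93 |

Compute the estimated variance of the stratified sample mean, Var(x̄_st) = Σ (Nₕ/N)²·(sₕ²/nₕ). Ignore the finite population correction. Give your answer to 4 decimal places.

N = 2812. Term for each stratum: Wₕ²sₕ²/nₕ.
Var(x̄_st) = 0.1789332 + 1.0998221 + 0.4126278 = 1.6913831 → 1.6914.

1.6914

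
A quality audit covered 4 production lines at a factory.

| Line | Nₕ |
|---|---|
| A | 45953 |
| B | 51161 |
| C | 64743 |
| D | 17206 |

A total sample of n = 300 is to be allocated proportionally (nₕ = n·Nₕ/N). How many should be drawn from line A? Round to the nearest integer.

77

N = 45953 + 51161 + 64743 + 17206 = 179063.
n_A = 300·45953/179063 = 76.989... → 77.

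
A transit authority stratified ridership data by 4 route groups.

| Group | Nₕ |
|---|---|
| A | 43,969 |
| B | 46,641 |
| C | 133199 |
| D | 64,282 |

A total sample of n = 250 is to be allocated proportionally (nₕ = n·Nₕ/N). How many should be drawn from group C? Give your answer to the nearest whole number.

Share of group C = 133199/288091 = 0.46235.
Allocate 250 × 0.46235 = 115.588... → 116.

116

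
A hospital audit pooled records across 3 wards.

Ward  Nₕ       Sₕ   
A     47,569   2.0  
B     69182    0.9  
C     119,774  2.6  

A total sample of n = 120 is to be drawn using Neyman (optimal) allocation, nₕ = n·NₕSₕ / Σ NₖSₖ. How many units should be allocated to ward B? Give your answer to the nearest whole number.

16

A: NₕSₕ = 47569·2.0 = 95138
B: NₕSₕ = 69182·0.9 = 62263.8
C: NₕSₕ = 119774·2.6 = 311412.4
Σ NₕSₕ = 468814.2.
n_B = 120·62263.8/468814.2 = 15.937... → 16.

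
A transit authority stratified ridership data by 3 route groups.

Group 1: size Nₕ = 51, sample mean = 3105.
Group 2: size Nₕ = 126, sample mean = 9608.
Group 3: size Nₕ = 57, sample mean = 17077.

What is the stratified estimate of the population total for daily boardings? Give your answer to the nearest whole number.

2342352

1: 51·3105 = 158355
2: 126·9608 = 1210608
3: 57·17077 = 973389
τ̂ = Σ Nₕx̄ₕ = 2342352.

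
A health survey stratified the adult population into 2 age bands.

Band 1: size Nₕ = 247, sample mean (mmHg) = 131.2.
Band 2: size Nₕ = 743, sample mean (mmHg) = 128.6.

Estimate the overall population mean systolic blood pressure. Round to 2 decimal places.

129.25

x̄_st = (Σ Nₕx̄ₕ) / (Σ Nₕ) = (247·131.2 + 743·128.6) / 990
= 127956.2 / 990 = 129.2487... → 129.25.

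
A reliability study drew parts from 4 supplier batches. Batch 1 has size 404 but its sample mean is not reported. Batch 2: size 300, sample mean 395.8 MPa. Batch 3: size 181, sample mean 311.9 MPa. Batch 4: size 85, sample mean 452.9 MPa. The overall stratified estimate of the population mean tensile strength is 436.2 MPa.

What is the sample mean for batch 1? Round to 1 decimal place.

Σ Nₕx̄ₕ = N·μ, so 404·x̄_1 = 970·436.2 − (300·395.8 + 181·311.9 + 85·452.9).
= 423114 − 213690.4 = 209423.6.
x̄_1 = 209423.6 / 404 = 518.375... → 518.4.

518.4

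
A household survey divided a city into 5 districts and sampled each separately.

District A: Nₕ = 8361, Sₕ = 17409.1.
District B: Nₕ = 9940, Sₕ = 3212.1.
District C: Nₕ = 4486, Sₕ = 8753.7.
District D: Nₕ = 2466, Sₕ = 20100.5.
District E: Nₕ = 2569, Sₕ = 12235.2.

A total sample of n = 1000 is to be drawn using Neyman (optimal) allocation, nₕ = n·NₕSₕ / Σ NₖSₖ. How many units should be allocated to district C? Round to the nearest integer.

132

A: NₕSₕ = 8361·17409.1 = 145557485.1
B: NₕSₕ = 9940·3212.1 = 31928274
C: NₕSₕ = 4486·8753.7 = 39269098.2
D: NₕSₕ = 2466·20100.5 = 49567833
E: NₕSₕ = 2569·12235.2 = 31432228.8
Σ NₕSₕ = 297754919.1.
n_C = 1000·39269098.2/297754919.1 = 131.884... → 132.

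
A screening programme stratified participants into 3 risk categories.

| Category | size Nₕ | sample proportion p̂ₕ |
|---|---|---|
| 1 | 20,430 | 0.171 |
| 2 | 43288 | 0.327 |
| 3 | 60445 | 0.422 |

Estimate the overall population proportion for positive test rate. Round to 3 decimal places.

N = 20430 + 43288 + 60445 = 124163.
Overall proportion = Σ (Nₕ/N)·p̂ₕ.
Σ Nₕp̂ₕ = 3493.53 + 14155.176 + 25507.79 = 43156.496.
43156.496 / 124163 = 0.34758... → 0.348.

0.348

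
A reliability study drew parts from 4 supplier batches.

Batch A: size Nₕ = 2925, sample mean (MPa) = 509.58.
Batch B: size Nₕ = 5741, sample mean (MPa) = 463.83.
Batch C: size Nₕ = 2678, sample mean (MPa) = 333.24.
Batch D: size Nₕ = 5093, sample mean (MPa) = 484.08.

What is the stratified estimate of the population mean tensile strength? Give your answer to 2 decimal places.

x̄_st = (Σ Nₕx̄ₕ) / (Σ Nₕ) = (2925·509.58 + 5741·463.83 + 2678·333.24 + 5093·484.08) / 16437
= 7511205.69 / 16437 = 456.9694... → 456.97.

456.97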